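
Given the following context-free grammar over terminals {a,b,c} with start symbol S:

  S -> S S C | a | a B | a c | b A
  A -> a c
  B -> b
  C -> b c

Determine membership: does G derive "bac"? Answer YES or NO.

CNF form of G:
  S -> S X3 | T0 B | T0 T1 | T2 A | a
  A -> T0 T1
  B -> b
  C -> T2 T1
  T0 -> a
  T1 -> c
  T2 -> b
  X3 -> S C

Fill CYK table bottom-up:
  T[0,0] 'b' = {B,T2}  orig:{B}
  T[1,1] 'a' = {S,T0}  orig:{S}
  T[2,2] 'c' = {T1}  orig:{}
  T[0,1] 'ba' = ∅
  T[1,2] 'ac' = {A,S}
  T[0,2] 'bac' = {S}

S ∈ T[0,2] ⇒ YES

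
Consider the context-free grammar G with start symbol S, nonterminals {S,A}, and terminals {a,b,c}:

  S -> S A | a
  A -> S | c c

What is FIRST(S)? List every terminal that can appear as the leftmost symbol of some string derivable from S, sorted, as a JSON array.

FIRST sets, iterate to fixpoint:
round 1:
  A via A→c c: +{c}
  S via S→a: +{a}
  FIRST(S)={a}  FIRST(A)={c}
round 2:
  A via A→S: +{a}
  FIRST(S)={a}  FIRST(A)={a,c}
round 3: done
  FIRST(S)={a}  FIRST(A)={a,c}

FIRST(S) = ["a"]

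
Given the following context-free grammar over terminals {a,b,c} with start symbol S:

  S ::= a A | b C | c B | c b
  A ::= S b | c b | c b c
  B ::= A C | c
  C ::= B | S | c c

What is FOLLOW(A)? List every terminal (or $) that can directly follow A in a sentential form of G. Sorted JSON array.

Compute FIRST by fixpoint:
round 1:
  A via A→c b: +{c}
  B via B→A C: +{c}
  C via C→B: +{c}
  S via S→a A: +{a}
  S via S→b C: +{b}
  S via S→c B: +{c}
  FIRST[S]={a,b,c}  FIRST[A]={c}  FIRST[B]={c}  FIRST[C]={c}
round 2:
  A via A→S b: +{a,b}
  B via B→A C: +{a,b}
  C via C→B: +{a,b}
  FIRST[S]={a,b,c}  FIRST[A]={a,b,c}  FIRST[B]={a,b,c}  FIRST[C]={a,b,c}
round 3: — fixpoint
  FIRST[S]={a,b,c}  FIRST[A]={a,b,c}  FIRST[B]={a,b,c}  FIRST[C]={a,b,c}

FOLLOW sets:
seed FOLLOW(S) with $
round 1:
  A→S b: FOLLOW(S) ⊇ FIRST(b) = {b}; new: +{b}
  B→A C: FOLLOW(A) ⊇ FIRST(C) = {a,b,c}; new: +{a,b,c}
  S→a A: FOLLOW(A) ⊇ FOLLOW(S) ⊇ {$,b}; new: +{$}
  S→b C: FOLLOW(C) ⊇ FOLLOW(S) ⊇ {$,b}; new: +{$,b}
  S→c B: FOLLOW(B) ⊇ FOLLOW(S) ⊇ {$,b}; new: +{$,b}
  FOLLOW[S]={$,b}  FOLLOW[A]={$,a,b,c}  FOLLOW[B]={$,b}  FOLLOW[C]={$,b}
round 2: (stable)
  FOLLOW[S]={$,b}  FOLLOW[A]={$,a,b,c}  FOLLOW[B]={$,b}  FOLLOW[C]={$,b}

FOLLOW(A) = ["$", "a", "b", "c"]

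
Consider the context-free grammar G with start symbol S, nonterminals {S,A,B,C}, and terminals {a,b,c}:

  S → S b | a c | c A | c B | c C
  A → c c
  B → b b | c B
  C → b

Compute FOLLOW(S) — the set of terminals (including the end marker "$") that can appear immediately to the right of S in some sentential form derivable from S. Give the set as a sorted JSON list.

FIRST iteration:
iter 1:
  A via A→c c: +{c}
  B via B→b b: +{b}
  B via B→c B: +{c}
  C via C→b: +{b}
  S via S→a c: +{a}
  S via S→c A: +{c}
  FIRST[S]={a,c}  FIRST[A]={c}  FIRST[B]={b,c}  FIRST[C]={b}
iter 2: (stable)
  FIRST[S]={a,c}  FIRST[A]={c}  FIRST[B]={b,c}  FIRST[C]={b}

FOLLOW iteration:
seed FOLLOW(S) with $
round 1:
  S→S b: FOLLOW(S) ⊇ FIRST(b) = {b}; new: +{b}
  S→c A: FOLLOW(A) ⊇ FOLLOW(S) ⊇ {$,b}; new: +{$,b}
  S→c B: FOLLOW(B) ⊇ FOLLOW(S) ⊇ {$,b}; new: +{$,b}
  S→c C: FOLLOW(C) ⊇ FOLLOW(S) ⊇ {$,b}; new: +{$,b}
  FOLLOW(S)={$,b}  FOLLOW(A)={$,b}  FOLLOW(B)={$,b}  FOLLOW(C)={$,b}
round 2: done
  FOLLOW(S)={$,b}  FOLLOW(A)={$,b}  FOLLOW(B)={$,b}  FOLLOW(C)={$,b}

FOLLOW(S) = ["$", "b"]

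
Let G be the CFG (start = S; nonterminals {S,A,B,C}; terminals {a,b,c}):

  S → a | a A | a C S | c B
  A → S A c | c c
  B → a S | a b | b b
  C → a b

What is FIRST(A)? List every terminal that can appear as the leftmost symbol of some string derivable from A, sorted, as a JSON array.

Compute FIRST by fixpoint:
iter 1:
  A via A→c c: +{c}
  B via B→a S: +{a}
  B via B→b b: +{b}
  C via C→a b: +{a}
  S via S→a: +{a}
  S via S→c B: +{c}
  FIRST[S]={a,c}  FIRST[A]={c}  FIRST[B]={a,b}  FIRST[C]={a}
iter 2:
  A via A→S A c: +{a}
  FIRST[S]={a,c}  FIRST[A]={a,c}  FIRST[B]={a,b}  FIRST[C]={a}
iter 3: (stable)
  FIRST[S]={a,c}  FIRST[A]={a,c}  FIRST[B]={a,b}  FIRST[C]={a}

FIRST(A) = ["a", "c"]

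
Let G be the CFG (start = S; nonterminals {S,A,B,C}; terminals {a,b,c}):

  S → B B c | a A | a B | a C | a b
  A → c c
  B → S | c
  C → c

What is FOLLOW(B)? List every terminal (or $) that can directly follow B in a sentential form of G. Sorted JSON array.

FIRST iteration:
round 1:
  A via A→c c: +{c}
  B via B→c: +{c}
  C via C→c: +{c}
  S via S→B B c: +{c}
  S via S→a A: +{a}
  S: {a,c}  A: {c}  B: {c}  C: {c}
round 2:
  B via B→S: +{a}
  S: {a,c}  A: {c}  B: {a,c}  C: {c}
round 3: (no change)
  S: {a,c}  A: {c}  B: {a,c}  C: {c}

FOLLOW iteration:
FOLLOW(S) := {$}
pass 1:
  S→B B c: FOLLOW(B) ⊇ FIRST(B) = {a,c}; new: +{a,c}
  S→a A: FOLLOW(A) ⊇ FOLLOW(S) ⊇ {$}; new: +{$}
  S→a B: FOLLOW(B) ⊇ FOLLOW(S) ⊇ {$}; new: +{$}
  S→a C: FOLLOW(C) ⊇ FOLLOW(S) ⊇ {$}; new: +{$}
  FOLLOW(S)={$}  FOLLOW(A)={$}  FOLLOW(B)={$,a,c}  FOLLOW(C)={$}
pass 2:
  B→S: FOLLOW(S) ⊇ FOLLOW(B) ⊇ {$,a,c}; new: +{a,c}
  S→a A: FOLLOW(A) ⊇ FOLLOW(S) ⊇ {$,a,c}; new: +{a,c}
  S→a C: FOLLOW(C) ⊇ FOLLOW(S) ⊇ {$,a,c}; new: +{a,c}
  FOLLOW(S)={$,a,c}  FOLLOW(A)={$,a,c}  FOLLOW(B)={$,a,c}  FOLLOW(C)={$,a,c}
pass 3: (no change)
  FOLLOW(S)={$,a,c}  FOLLOW(A)={$,a,c}  FOLLOW(B)={$,a,c}  FOLLOW(C)={$,a,c}

FOLLOW(B) = ["$", "a", "c"]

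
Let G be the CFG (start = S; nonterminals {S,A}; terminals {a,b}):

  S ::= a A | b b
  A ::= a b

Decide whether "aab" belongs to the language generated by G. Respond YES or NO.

Convert to CNF:
  S -> T0 A | T1 T1
  A -> T0 T1
  T0 -> a
  T1 -> b

CYK fill:
  [0..0]={T0}  "a"  orig:{}
  [1..1]={T0}  "a"  orig:{}
  [2..2]={T1}  "b"  orig:{}
  [0..1]=∅  "aa"
  [1..2]={A}  "ab"
  [0..2]={S}  "aab"

S ∈ T[0,2] ⇒ YES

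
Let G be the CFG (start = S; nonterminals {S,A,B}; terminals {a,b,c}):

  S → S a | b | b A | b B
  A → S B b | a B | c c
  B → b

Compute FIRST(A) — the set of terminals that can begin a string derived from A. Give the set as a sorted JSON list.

FIRST sets, iterate to fixpoint:
round 1:
  A via A→a B: +{a}
  A via A→c c: +{c}
  B via B→b: +{b}
  S via S→b: +{b}
  FIRST(S)={b}  FIRST(A)={a,c}  FIRST(B)={b}
round 2:
  A via A→S B b: +{b}
  FIRST(S)={b}  FIRST(A)={a,b,c}  FIRST(B)={b}
round 3: (no change)
  FIRST(S)={b}  FIRST(A)={a,b,c}  FIRST(B)={b}

FIRST(A) = ["a", "b", "c"]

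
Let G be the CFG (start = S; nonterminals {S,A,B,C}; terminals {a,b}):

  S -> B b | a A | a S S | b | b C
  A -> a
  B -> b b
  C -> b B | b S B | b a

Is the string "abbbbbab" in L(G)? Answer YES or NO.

CNF form of G:
  S -> B T0 | T0 C | T1 A | T1 X3 | b
  A -> a
  B -> T0 T0
  C -> T0 B | T0 T1 | T0 X2
  T0 -> b
  T1 -> a
  X2 -> S B
  X3 -> S S

Fill CYK table bottom-up:
  T[0,0] 'a' = {A,T1}  orig:{A}
  T[1,1] 'b' = {S,T0}  orig:{S}
  T[2,2] 'b' = {S,T0}  orig:{S}
  T[3,3] 'b' = {S,T0}  orig:{S}
  T[4,4] 'b' = {S,T0}  orig:{S}
  T[5,5] 'b' = {S,T0}  orig:{S}
  T[6,6] 'a' = {A,T1}  orig:{A}
  T[7,7] 'b' = {S,T0}  orig:{S}
  T[0,1] 'ab' = ∅
  T[1,2] 'bb' = {B,X3}  orig:{B}
  T[2,3] 'bb' = {B,X3}  orig:{B}
  T[3,4] 'bb' = {B,X3}  orig:{B}
  T[4,5] 'bb' = {B,X3}  orig:{B}
  T[5,6] 'ba' = {C}
  T[6,7] 'ab' = ∅
  T[0,2] 'abb' = {S}
  T[1,3] 'bbb' = {C,S,X2}  orig:{C,S}
  T[2,4] 'bbb' = {C,S,X2}  orig:{C,S}
  T[3,5] 'bbb' = {C,S,X2}  orig:{C,S}
  T[4,6] 'bba' = {S}
  T[5,7] 'bab' = ∅
  T[0,3] 'abbb' = {X3}  orig:{}
  T[1,4] 'bbbb' = {C,S,X3}  orig:{C,S}
  T[2,5] 'bbbb' = {C,S,X3}  orig:{C,S}
  T[3,6] 'bbba' = {X3}  orig:{}
  T[4,7] 'bbab' = {X3}  orig:{}
  T[0,4] 'abbbb' = {S,X2}  orig:{S}
  T[1,5] 'bbbbb' = {S,X2,X3}  orig:{S}
  T[2,6] 'bbbba' = ∅
  T[3,7] 'bbbab' = ∅
  T[0,5] 'abbbbb' = {S,X3}  orig:{S}
  T[1,6] 'bbbbba' = {X3}  orig:{}
  T[2,7] 'bbbbab' = ∅
  T[0,6] 'abbbbba' = {S}
  T[1,7] 'bbbbbab' = ∅
  T[0,7] 'abbbbbab' = {X3}  orig:{}

S ∉ T[0,7] ⇒ NO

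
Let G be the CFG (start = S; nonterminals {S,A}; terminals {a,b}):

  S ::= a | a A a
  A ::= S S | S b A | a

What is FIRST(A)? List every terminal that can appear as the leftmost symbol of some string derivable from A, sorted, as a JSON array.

Compute FIRST by fixpoint:
pass 1:
  A via A→a: +{a}
  S via S→a: +{a}
  S: {a}  A: {a}
pass 2: (no change)
  S: {a}  A: {a}

FIRST(A) = ["a"]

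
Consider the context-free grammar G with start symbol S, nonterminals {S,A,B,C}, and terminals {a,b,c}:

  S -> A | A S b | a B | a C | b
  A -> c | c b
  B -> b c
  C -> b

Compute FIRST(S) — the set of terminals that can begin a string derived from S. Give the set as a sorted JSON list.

FIRST iteration:
[1]
  A via A→c: +{c}
  B via B→b c: +{b}
  C via C→b: +{b}
  S via S→A: +{c}
  S via S→a B: +{a}
  S via S→b: +{b}
  S: {a,b,c}  A: {c}  B: {b}  C: {b}
[2] — fixpoint
  S: {a,b,c}  A: {c}  B: {b}  C: {b}

FIRST(S) = ["a", "b", "c"]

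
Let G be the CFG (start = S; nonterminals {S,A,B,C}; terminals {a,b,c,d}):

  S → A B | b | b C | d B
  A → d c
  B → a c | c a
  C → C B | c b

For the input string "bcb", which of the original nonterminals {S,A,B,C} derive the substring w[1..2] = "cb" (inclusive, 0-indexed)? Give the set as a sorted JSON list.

Convert to CNF:
  S -> A B | T0 B | T3 C | b
  A -> T0 T1
  B -> T1 T2 | T2 T1
  C -> C B | T1 T3
  T0 -> d
  T1 -> c
  T2 -> a
  T3 -> b

Fill CYK table bottom-up — only the sub-triangle for w[1..2]:
  cell(1,1) c: {T1}  orig:{}
  cell(2,2) b: {S,T3}  orig:{S}
  cell(1,2) cb: {C}

Original NTs in T[1,2] deriving "cb": ["C"]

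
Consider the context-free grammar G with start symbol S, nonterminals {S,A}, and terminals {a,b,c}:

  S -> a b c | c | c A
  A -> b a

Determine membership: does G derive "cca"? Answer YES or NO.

Convert to CNF:
  S -> T1 X3 | T2 A | c
  A -> T0 T1
  T0 -> b
  T1 -> a
  T2 -> c
  X3 -> T0 T2

Fill CYK table bottom-up:
  [0..0]={S,T2}  "c"  orig:{S}
  [1..1]={S,T2}  "c"  orig:{S}
  [2..2]={T1}  "a"  orig:{}
  [0..1]=∅  "cc"
  [1..2]=∅  "ca"
  [0..2]=∅  "cca"

S ∉ T[0,2] ⇒ NO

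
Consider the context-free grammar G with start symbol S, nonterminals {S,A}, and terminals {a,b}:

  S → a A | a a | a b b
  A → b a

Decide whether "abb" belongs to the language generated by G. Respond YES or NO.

CNF form of G:
  S -> T1 A | T1 T1 | T1 X2
  A -> T0 T1
  T0 -> b
  T1 -> a
  X2 -> T0 T0

Fill CYK table bottom-up:
  T[0,0] 'a' = {T1}  orig:{}
  T[1,1] 'b' = {T0}  orig:{}
  T[2,2] 'b' = {T0}  orig:{}
  T[0,1] 'ab' = ∅
  T[1,2] 'bb' = {X2}  orig:{}
  T[0,2] 'abb' = {S}

S ∈ T[0,2] ⇒ YES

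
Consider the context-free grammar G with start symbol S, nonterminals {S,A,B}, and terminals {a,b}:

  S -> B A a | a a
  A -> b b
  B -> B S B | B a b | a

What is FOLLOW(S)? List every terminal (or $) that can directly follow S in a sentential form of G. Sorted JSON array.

Compute FIRST by fixpoint:
[1]
  A via A→b b: +{b}
  B via B→a: +{a}
  S via S→B A a: +{a}
  FIRST(S)={a}  FIRST(A)={b}  FIRST(B)={a}
[2] — fixpoint
  FIRST(S)={a}  FIRST(A)={b}  FIRST(B)={a}

Compute FOLLOW by fixpoint:
seed FOLLOW(S) with $
round 1:
  B→B S B: FOLLOW(B) ⊇ FIRST(S) = {a}; new: +{a}
  B→B S B: FOLLOW(S) ⊇ FIRST(B) = {a}; new: +{a}
  S→B A a: FOLLOW(B) ⊇ FIRST(A) = {b}; new: +{b}
  S→B A a: FOLLOW(A) ⊇ FIRST(a) = {a}; new: +{a}
  S: {$,a}  A: {a}  B: {a,b}
round 2: (no change)
  S: {$,a}  A: {a}  B: {a,b}

FOLLOW(S) = ["$", "a"]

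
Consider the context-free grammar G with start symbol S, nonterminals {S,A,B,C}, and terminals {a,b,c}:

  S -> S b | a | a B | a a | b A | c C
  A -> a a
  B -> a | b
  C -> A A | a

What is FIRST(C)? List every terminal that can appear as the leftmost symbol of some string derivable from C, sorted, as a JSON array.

Compute FIRST by fixpoint:
[1]
  A via A→a a: +{a}
  B via B→a: +{a}
  B via B→b: +{b}
  C via C→A A: +{a}
  S via S→a: +{a}
  S via S→b A: +{b}
  S via S→c C: +{c}
  FIRST(S)={a,b,c}  FIRST(A)={a}  FIRST(B)={a,b}  FIRST(C)={a}
[2] (stable)
  FIRST(S)={a,b,c}  FIRST(A)={a}  FIRST(B)={a,b}  FIRST(C)={a}

FIRST(C) = ["a"]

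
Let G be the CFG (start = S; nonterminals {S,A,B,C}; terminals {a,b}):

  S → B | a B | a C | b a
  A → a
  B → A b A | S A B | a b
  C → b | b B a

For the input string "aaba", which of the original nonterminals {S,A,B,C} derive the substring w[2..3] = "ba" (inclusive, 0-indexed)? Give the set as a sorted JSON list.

Convert to CNF:
  S -> A X5 | S X6 | T0 T1 | T1 B | T1 C | T1 T0
  A -> a
  B -> A X2 | S X3 | T1 T0
  C -> T0 X4 | b
  T0 -> b
  T1 -> a
  X2 -> T0 A
  X3 -> A B
  X4 -> B T1
  X5 -> T0 A
  X6 -> A B

CYK table (by increasing span) (cells [i..j] with 2 ≤ i ≤ j ≤ 3 only):
  [2..2]={C,T0}  "b"  orig:{C}
  [3..3]={A,T1}  "a"  orig:{A}
  [2..3]={S,X2,X5}  "ba"  orig:{S}

Original NTs in T[2,3] deriving "ba": ["S"]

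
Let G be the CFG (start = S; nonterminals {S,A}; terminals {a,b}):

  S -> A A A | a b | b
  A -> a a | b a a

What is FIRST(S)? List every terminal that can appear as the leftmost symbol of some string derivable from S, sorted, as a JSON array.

FIRST iteration:
[1]
  A via A→a a: +{a}
  A via A→b a a: +{b}
  S via S→A A A: +{a,b}
  FIRST[S]={a,b}  FIRST[A]={a,b}
[2] — fixpoint
  FIRST[S]={a,b}  FIRST[A]={a,b}

FIRST(S) = ["a", "b"]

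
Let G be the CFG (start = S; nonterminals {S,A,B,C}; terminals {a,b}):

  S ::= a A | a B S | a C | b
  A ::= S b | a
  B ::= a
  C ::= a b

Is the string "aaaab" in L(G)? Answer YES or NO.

CNF form of G:
  S -> T1 A | T1 C | T1 X2 | b
  A -> S T0 | a
  B -> a
  C -> T1 T0
  T0 -> b
  T1 -> a
  X2 -> B S

CYK fill:
  cell(0,0) a: {A,B,T1}  orig:{A,B}
  cell(1,1) a: {A,B,T1}  orig:{A,B}
  cell(2,2) a: {A,B,T1}  orig:{A,B}
  cell(3,3) a: {A,B,T1}  orig:{A,B}
  cell(4,4) b: {S,T0}  orig:{S}
  cell(0,1) aa: {S}
  cell(1,2) aa: {S}
  cell(2,3) aa: {S}
  cell(3,4) ab: {C,X2}  orig:{C}
  cell(0,2) aaa: {X2}  orig:{}
  cell(1,3) aaa: {X2}  orig:{}
  cell(2,4) aab: {A,S}
  cell(0,3) aaaa: {S}
  cell(1,4) aaab: {S,X2}  orig:{S}
  cell(0,4) aaaab: {A,S,X2}  orig:{A,S}

S ∈ T[0,4] ⇒ YES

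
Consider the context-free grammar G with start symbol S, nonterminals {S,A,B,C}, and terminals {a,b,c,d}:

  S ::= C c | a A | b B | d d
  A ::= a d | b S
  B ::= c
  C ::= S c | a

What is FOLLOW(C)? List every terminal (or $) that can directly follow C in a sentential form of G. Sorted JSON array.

FIRST iteration:
iter 1:
  A via A→a d: +{a}
  A via A→b S: +{b}
  B via B→c: +{c}
  C via C→a: +{a}
  S via S→C c: +{a}
  S via S→b B: +{b}
  S via S→d d: +{d}
  FIRST[S]={a,b,d}  FIRST[A]={a,b}  FIRST[B]={c}  FIRST[C]={a}
iter 2:
  C via C→S c: +{b,d}
  FIRST[S]={a,b,d}  FIRST[A]={a,b}  FIRST[B]={c}  FIRST[C]={a,b,d}
iter 3: done
  FIRST[S]={a,b,d}  FIRST[A]={a,b}  FIRST[B]={c}  FIRST[C]={a,b,d}

FOLLOW iteration:
FOLLOW(S) := {$}
[1]
  C→S c: FOLLOW(S) ⊇ FIRST(c) = {c}; new: +{c}
  S→C c: FOLLOW(C) ⊇ FIRST(c) = {c}; new: +{c}
  S→a A: FOLLOW(A) ⊇ FOLLOW(S) ⊇ {$,c}; new: +{$,c}
  S→b B: FOLLOW(B) ⊇ FOLLOW(S) ⊇ {$,c}; new: +{$,c}
  FOLLOW(S)={$,c}  FOLLOW(A)={$,c}  FOLLOW(B)={$,c}  FOLLOW(C)={c}
[2] done
  FOLLOW(S)={$,c}  FOLLOW(A)={$,c}  FOLLOW(B)={$,c}  FOLLOW(C)={c}

FOLLOW(C) = ["c"]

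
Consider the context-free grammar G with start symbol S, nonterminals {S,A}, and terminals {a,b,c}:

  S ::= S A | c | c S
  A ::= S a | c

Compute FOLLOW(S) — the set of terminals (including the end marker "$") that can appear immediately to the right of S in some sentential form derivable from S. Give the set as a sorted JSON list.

FIRST iteration:
pass 1:
  A via A→c: +{c}
  S via S→c: +{c}
  FIRST[S]={c}  FIRST[A]={c}
pass 2: — fixpoint
  FIRST[S]={c}  FIRST[A]={c}

FOLLOW sets:
initialize: $ ∈ FOLLOW(S)
[1]
  A→S a: FOLLOW(S) ⊇ FIRST(a) = {a}; new: +{a}
  S→S A: FOLLOW(S) ⊇ FIRST(A) = {c}; new: +{c}
  S→S A: FOLLOW(A) ⊇ FOLLOW(S) ⊇ {$,a,c}; new: +{$,a,c}
  S: {$,a,c}  A: {$,a,c}
[2] (stable)
  S: {$,a,c}  A: {$,a,c}

FOLLOW(S) = ["$", "a", "c"]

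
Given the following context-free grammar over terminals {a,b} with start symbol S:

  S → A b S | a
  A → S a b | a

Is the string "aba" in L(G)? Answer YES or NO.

Convert to CNF:
  S -> A X3 | a
  A -> S X2 | a
  T0 -> a
  T1 -> b
  X2 -> T0 T1
  X3 -> T1 S

CYK fill:
  cell(0,0) a: {A,S,T0}  orig:{A,S}
  cell(1,1) b: {T1}  orig:{}
  cell(2,2) a: {A,S,T0}  orig:{A,S}
  cell(0,1) ab: {X2}  orig:{}
  cell(1,2) ba: {X3}  orig:{}
  cell(0,2) aba: {S}

S ∈ T[0,2] ⇒ YES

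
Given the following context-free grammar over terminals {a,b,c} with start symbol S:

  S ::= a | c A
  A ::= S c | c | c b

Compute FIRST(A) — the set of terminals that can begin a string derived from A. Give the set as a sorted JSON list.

FIRST sets, iterate to fixpoint:
round 1:
  A via A→c: +{c}
  S via S→a: +{a}
  S via S→c A: +{c}
  FIRST(S)={a,c}  FIRST(A)={c}
round 2:
  A via A→S c: +{a}
  FIRST(S)={a,c}  FIRST(A)={a,c}
round 3: done
  FIRST(S)={a,c}  FIRST(A)={a,c}

FIRST(A) = ["a", "c"]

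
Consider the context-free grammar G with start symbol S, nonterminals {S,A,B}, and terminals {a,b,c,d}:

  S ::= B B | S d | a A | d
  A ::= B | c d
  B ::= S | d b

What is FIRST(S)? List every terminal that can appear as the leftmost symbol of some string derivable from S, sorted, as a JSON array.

FIRST iteration:
iter 1:
  A via A→c d: +{c}
  B via B→d b: +{d}
  S via S→B B: +{d}
  S via S→a A: +{a}
  FIRST[S]={a,d}  FIRST[A]={c}  FIRST[B]={d}
iter 2:
  A via A→B: +{d}
  B via B→S: +{a}
  FIRST[S]={a,d}  FIRST[A]={c,d}  FIRST[B]={a,d}
iter 3:
  A via A→B: +{a}
  FIRST[S]={a,d}  FIRST[A]={a,c,d}  FIRST[B]={a,d}
iter 4: done
  FIRST[S]={a,d}  FIRST[A]={a,c,d}  FIRST[B]={a,d}

FIRST(S) = ["a", "d"]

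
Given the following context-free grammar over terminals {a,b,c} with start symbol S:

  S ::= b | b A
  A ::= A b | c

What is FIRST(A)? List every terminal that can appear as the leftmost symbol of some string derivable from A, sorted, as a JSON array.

Compute FIRST by fixpoint:
round 1:
  A via A→c: +{c}
  S via S→b: +{b}
  S: {b}  A: {c}
round 2: done
  S: {b}  A: {c}

FIRST(A) = ["c"]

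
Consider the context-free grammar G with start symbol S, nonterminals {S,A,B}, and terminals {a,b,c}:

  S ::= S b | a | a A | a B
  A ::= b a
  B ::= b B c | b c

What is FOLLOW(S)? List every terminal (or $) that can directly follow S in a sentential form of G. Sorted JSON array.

Compute FIRST by fixpoint:
iter 1:
  A via A→b a: +{b}
  B via B→b B c: +{b}
  S via S→a: +{a}
  FIRST(S)={a}  FIRST(A)={b}  FIRST(B)={b}
iter 2: (stable)
  FIRST(S)={a}  FIRST(A)={b}  FIRST(B)={b}

FOLLOW sets:
seed FOLLOW(S) with $
round 1:
  B→b B c: FOLLOW(B) ⊇ FIRST(c) = {c}; new: +{c}
  S→S b: FOLLOW(S) ⊇ FIRST(b) = {b}; new: +{b}
  S→a A: FOLLOW(A) ⊇ FOLLOW(S) ⊇ {$,b}; new: +{$,b}
  S→a B: FOLLOW(B) ⊇ FOLLOW(S) ⊇ {$,b}; new: +{$,b}
  S: {$,b}  A: {$,b}  B: {$,b,c}
round 2: (stable)
  S: {$,b}  A: {$,b}  B: {$,b,c}

FOLLOW(S) = ["$", "b"]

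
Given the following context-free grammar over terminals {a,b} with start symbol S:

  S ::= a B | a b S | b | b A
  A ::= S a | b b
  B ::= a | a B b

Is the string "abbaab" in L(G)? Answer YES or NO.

CNF form of G:
  S -> T0 B | T0 X3 | T1 A | b
  A -> S T0 | T1 T1
  B -> T0 X2 | a
  T0 -> a
  T1 -> b
  X2 -> B T1
  X3 -> T1 S

CYK fill:
  cell(0,0) a: {B,T0}  orig:{B}
  cell(1,1) b: {S,T1}  orig:{S}
  cell(2,2) b: {S,T1}  orig:{S}
  cell(3,3) a: {B,T0}  orig:{B}
  cell(4,4) a: {B,T0}  orig:{B}
  cell(5,5) b: {S,T1}  orig:{S}
  cell(0,1) ab: {X2}  orig:{}
  cell(1,2) bb: {A,X3}  orig:{A}
  cell(2,3) ba: {A}
  cell(3,4) aa: {S}
  cell(4,5) ab: {X2}  orig:{}
  cell(0,2) abb: {S}
  cell(1,3) bba: {S}
  cell(2,4) baa: {X3}  orig:{}
  cell(3,5) aab: {B}
  cell(0,3) abba: {A}
  cell(1,4) bbaa: {A}
  cell(2,5) baab: ∅
  cell(0,4) abbaa: ∅
  cell(1,5) bbaab: ∅
  cell(0,5) abbaab: ∅

S ∉ T[0,5] ⇒ NO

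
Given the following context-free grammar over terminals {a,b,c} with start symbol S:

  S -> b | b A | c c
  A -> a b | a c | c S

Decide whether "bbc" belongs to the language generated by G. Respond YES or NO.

Convert to CNF:
  S -> T1 A | T2 T2 | b
  A -> T0 T1 | T0 T2 | T2 S
  T0 -> a
  T1 -> b
  T2 -> c

CYK fill:
  T[0,0] 'b' = {S,T1}  orig:{S}
  T[1,1] 'b' = {S,T1}  orig:{S}
  T[2,2] 'c' = {T2}  orig:{}
  T[0,1] 'bb' = ∅
  T[1,2] 'bc' = ∅
  T[0,2] 'bbc' = ∅

S ∉ T[0,2] ⇒ NO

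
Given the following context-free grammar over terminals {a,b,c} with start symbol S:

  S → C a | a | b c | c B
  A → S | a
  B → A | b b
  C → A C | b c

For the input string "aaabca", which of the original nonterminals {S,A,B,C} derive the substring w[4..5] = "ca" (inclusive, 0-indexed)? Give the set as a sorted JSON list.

CNF form of G:
  S -> C T0 | T1 T2 | T2 B | a
  A -> C T0 | T1 T2 | T2 B | a
  B -> C T0 | T1 T1 | T1 T2 | T2 B | a
  C -> A C | T1 T2
  T0 -> a
  T1 -> b
  T2 -> c

CYK table (by increasing span), restricted to cells inside w[4..5]:
  T[4,4] 'c' = {T2}  orig:{}
  T[5,5] 'a' = {A,B,S,T0}  orig:{A,B,S}
  T[4,5] 'ca' = {A,B,S}

Original NTs in T[4,5] deriving "ca": ["A", "B", "S"]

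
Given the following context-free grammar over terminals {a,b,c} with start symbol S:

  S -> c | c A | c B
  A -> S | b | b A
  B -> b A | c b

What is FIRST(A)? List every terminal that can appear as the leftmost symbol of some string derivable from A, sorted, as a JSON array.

Compute FIRST by fixpoint:
pass 1:
  A via A→b: +{b}
  B via B→b A: +{b}
  B via B→c b: +{c}
  S via S→c: +{c}
  FIRST(S)={c}  FIRST(A)={b}  FIRST(B)={b,c}
pass 2:
  A via A→S: +{c}
  FIRST(S)={c}  FIRST(A)={b,c}  FIRST(B)={b,c}
pass 3: done
  FIRST(S)={c}  FIRST(A)={b,c}  FIRST(B)={b,c}

FIRST(A) = ["b", "c"]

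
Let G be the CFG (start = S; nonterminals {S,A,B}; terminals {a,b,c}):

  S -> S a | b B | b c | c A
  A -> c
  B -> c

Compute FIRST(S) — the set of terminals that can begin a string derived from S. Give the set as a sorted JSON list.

FIRST sets, iterate to fixpoint:
[1]
  A via A→c: +{c}
  B via B→c: +{c}
  S via S→b B: +{b}
  S via S→c A: +{c}
  FIRST(S)={b,c}  FIRST(A)={c}  FIRST(B)={c}
[2] (stable)
  FIRST(S)={b,c}  FIRST(A)={c}  FIRST(B)={c}

FIRST(S) = ["b", "c"]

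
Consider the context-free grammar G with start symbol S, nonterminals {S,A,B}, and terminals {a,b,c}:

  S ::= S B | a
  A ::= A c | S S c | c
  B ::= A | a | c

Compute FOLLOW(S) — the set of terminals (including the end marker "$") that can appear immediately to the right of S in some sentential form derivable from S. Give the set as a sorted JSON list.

FIRST iteration:
pass 1:
  A via A→c: +{c}
  B via B→A: +{c}
  B via B→a: +{a}
  S via S→a: +{a}
  S: {a}  A: {c}  B: {a,c}
pass 2:
  A via A→S S c: +{a}
  S: {a}  A: {a,c}  B: {a,c}
pass 3: — fixpoint
  S: {a}  A: {a,c}  B: {a,c}

Compute FOLLOW by fixpoint:
FOLLOW(S) := {$}
pass 1:
  A→A c: FOLLOW(A) ⊇ FIRST(c) = {c}; new: +{c}
  A→S S c: FOLLOW(S) ⊇ FIRST(S) = {a}; new: +{a}
  A→S S c: FOLLOW(S) ⊇ FIRST(c) = {c}; new: +{c}
  S→S B: FOLLOW(B) ⊇ FOLLOW(S) ⊇ {$,a,c}; new: +{$,a,c}
  S: {$,a,c}  A: {c}  B: {$,a,c}
pass 2:
  B→A: FOLLOW(A) ⊇ FOLLOW(B) ⊇ {$,a,c}; new: +{$,a}
  S: {$,a,c}  A: {$,a,c}  B: {$,a,c}
pass 3: (no change)
  S: {$,a,c}  A: {$,a,c}  B: {$,a,c}

FOLLOW(S) = ["$", "a", "c"]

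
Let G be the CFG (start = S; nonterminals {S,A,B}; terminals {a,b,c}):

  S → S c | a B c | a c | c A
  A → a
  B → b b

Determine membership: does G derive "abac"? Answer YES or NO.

Convert to CNF:
  S -> S T1 | T1 A | T2 T1 | T2 X3
  A -> a
  B -> T0 T0
  T0 -> b
  T1 -> c
  T2 -> a
  X3 -> B T1

Fill CYK table bottom-up:
  cell(0,0) a: {A,T2}  orig:{A}
  cell(1,1) b: {T0}  orig:{}
  cell(2,2) a: {A,T2}  orig:{A}
  cell(3,3) c: {T1}  orig:{}
  cell(0,1) ab: ∅
  cell(1,2) ba: ∅
  cell(2,3) ac: {S}
  cell(0,2) aba: ∅
  cell(1,3) bac: ∅
  cell(0,3) abac: ∅

S ∉ T[0,3] ⇒ NO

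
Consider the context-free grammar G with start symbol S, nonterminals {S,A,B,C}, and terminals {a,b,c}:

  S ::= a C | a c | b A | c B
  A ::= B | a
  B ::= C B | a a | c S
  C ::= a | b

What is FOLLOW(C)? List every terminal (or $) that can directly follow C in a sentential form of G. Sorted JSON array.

FIRST sets, iterate to fixpoint:
pass 1:
  A via A→a: +{a}
  B via B→a a: +{a}
  B via B→c S: +{c}
  C via C→a: +{a}
  C via C→b: +{b}
  S via S→a C: +{a}
  S via S→b A: +{b}
  S via S→c B: +{c}
  S: {a,b,c}  A: {a}  B: {a,c}  C: {a,b}
pass 2:
  A via A→B: +{c}
  B via B→C B: +{b}
  S: {a,b,c}  A: {a,c}  B: {a,b,c}  C: {a,b}
pass 3:
  A via A→B: +{b}
  S: {a,b,c}  A: {a,b,c}  B: {a,b,c}  C: {a,b}
pass 4: — fixpoint
  S: {a,b,c}  A: {a,b,c}  B: {a,b,c}  C: {a,b}

FOLLOW sets:
initialize: $ ∈ FOLLOW(S)
pass 1:
  B→C B: FOLLOW(C) ⊇ FIRST(B) = {a,b,c}; new: +{a,b,c}
  S→a C: FOLLOW(C) ⊇ FOLLOW(S) ⊇ {$}; new: +{$}
  S→b A: FOLLOW(A) ⊇ FOLLOW(S) ⊇ {$}; new: +{$}
  S→c B: FOLLOW(B) ⊇ FOLLOW(S) ⊇ {$}; new: +{$}
  FOLLOW(S)={$}  FOLLOW(A)={$}  FOLLOW(B)={$}  FOLLOW(C)={$,a,b,c}
pass 2: (no change)
  FOLLOW(S)={$}  FOLLOW(A)={$}  FOLLOW(B)={$}  FOLLOW(C)={$,a,b,c}

FOLLOW(C) = ["$", "a", "b", "c"]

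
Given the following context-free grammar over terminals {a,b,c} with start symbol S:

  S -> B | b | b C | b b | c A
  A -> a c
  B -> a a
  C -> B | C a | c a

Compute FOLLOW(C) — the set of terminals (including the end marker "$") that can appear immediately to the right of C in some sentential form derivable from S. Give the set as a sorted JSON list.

FIRST iteration:
round 1:
  A via A→a c: +{a}
  B via B→a a: +{a}
  C via C→B: +{a}
  C via C→c a: +{c}
  S via S→B: +{a}
  S via S→b: +{b}
  S via S→c A: +{c}
  FIRST[S]={a,b,c}  FIRST[A]={a}  FIRST[B]={a}  FIRST[C]={a,c}
round 2: (no change)
  FIRST[S]={a,b,c}  FIRST[A]={a}  FIRST[B]={a}  FIRST[C]={a,c}

FOLLOW sets:
initialize: $ ∈ FOLLOW(S)
pass 1:
  C→C a: FOLLOW(C) ⊇ FIRST(a) = {a}; new: +{a}
  S→B: FOLLOW(B) ⊇ FOLLOW(S) ⊇ {$}; new: +{$}
  S→b C: FOLLOW(C) ⊇ FOLLOW(S) ⊇ {$}; new: +{$}
  S→c A: FOLLOW(A) ⊇ FOLLOW(S) ⊇ {$}; new: +{$}
  FOLLOW(S)={$}  FOLLOW(A)={$}  FOLLOW(B)={$}  FOLLOW(C)={$,a}
pass 2:
  C→B: FOLLOW(B) ⊇ FOLLOW(C) ⊇ {$,a}; new: +{a}
  FOLLOW(S)={$}  FOLLOW(A)={$}  FOLLOW(B)={$,a}  FOLLOW(C)={$,a}
pass 3: done
  FOLLOW(S)={$}  FOLLOW(A)={$}  FOLLOW(B)={$,a}  FOLLOW(C)={$,a}

FOLLOW(C) = ["$", "a"]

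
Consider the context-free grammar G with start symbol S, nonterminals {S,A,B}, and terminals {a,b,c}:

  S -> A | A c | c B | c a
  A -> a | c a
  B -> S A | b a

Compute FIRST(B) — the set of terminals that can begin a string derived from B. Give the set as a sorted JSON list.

Compute FIRST by fixpoint:
iter 1:
  A via A→a: +{a}
  A via A→c a: +{c}
  B via B→b a: +{b}
  S via S→A: +{a,c}
  S: {a,c}  A: {a,c}  B: {b}
iter 2:
  B via B→S A: +{a,c}
  S: {a,c}  A: {a,c}  B: {a,b,c}
iter 3: (stable)
  S: {a,c}  A: {a,c}  B: {a,b,c}

FIRST(B) = ["a", "b", "c"]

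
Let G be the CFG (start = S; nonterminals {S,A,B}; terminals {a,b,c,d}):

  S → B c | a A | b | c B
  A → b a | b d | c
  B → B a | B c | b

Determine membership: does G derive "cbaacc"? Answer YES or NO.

CNF form of G:
  S -> B T3 | T1 A | T3 B | b
  A -> T0 T1 | T0 T2 | c
  B -> B T1 | B T3 | b
  T0 -> b
  T1 -> a
  T2 -> d
  T3 -> c

CYK fill:
  T[0,0] 'c' = {A,T3}  orig:{A}
  T[1,1] 'b' = {B,S,T0}  orig:{B,S}
  T[2,2] 'a' = {T1}  orig:{}
  T[3,3] 'a' = {T1}  orig:{}
  T[4,4] 'c' = {A,T3}  orig:{A}
  T[5,5] 'c' = {A,T3}  orig:{A}
  T[0,1] 'cb' = {S}
  T[1,2] 'ba' = {A,B}
  T[2,3] 'aa' = ∅
  T[3,4] 'ac' = {S}
  T[4,5] 'cc' = ∅
  T[0,2] 'cba' = {S}
  T[1,3] 'baa' = {B}
  T[2,4] 'aac' = ∅
  T[3,5] 'acc' = ∅
  T[0,3] 'cbaa' = {S}
  T[1,4] 'baac' = {B,S}
  T[2,5] 'aacc' = ∅
  T[0,4] 'cbaac' = {S}
  T[1,5] 'baacc' = {B,S}
  T[0,5] 'cbaacc' = {S}

S ∈ T[0,5] ⇒ YES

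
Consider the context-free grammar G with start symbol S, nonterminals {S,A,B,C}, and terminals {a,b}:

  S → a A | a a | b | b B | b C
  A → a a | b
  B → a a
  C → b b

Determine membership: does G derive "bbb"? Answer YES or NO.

Convert to CNF:
  S -> T0 A | T0 T0 | T1 B | T1 C | b
  A -> T0 T0 | b
  B -> T0 T0
  C -> T1 T1
  T0 -> a
  T1 -> b

Fill CYK table bottom-up:
  cell(0,0) b: {A,S,T1}  orig:{A,S}
  cell(1,1) b: {A,S,T1}  orig:{A,S}
  cell(2,2) b: {A,S,T1}  orig:{A,S}
  cell(0,1) bb: {C}
  cell(1,2) bb: {C}
  cell(0,2) bbb: {S}

S ∈ T[0,2] ⇒ YES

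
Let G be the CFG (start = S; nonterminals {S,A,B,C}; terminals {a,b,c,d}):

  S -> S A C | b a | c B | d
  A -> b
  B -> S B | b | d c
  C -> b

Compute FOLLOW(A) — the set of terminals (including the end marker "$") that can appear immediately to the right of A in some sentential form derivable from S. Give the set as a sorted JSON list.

FIRST iteration:
[1]
  A via A→b: +{b}
  B via B→b: +{b}
  B via B→d c: +{d}
  C via C→b: +{b}
  S via S→b a: +{b}
  S via S→c B: +{c}
  S via S→d: +{d}
  S: {b,c,d}  A: {b}  B: {b,d}  C: {b}
[2]
  B via B→S B: +{c}
  S: {b,c,d}  A: {b}  B: {b,c,d}  C: {b}
[3] — fixpoint
  S: {b,c,d}  A: {b}  B: {b,c,d}  C: {b}

Compute FOLLOW by fixpoint:
FOLLOW(S) := {$}
iter 1:
  B→S B: FOLLOW(S) ⊇ FIRST(B) = {b,c,d}; new: +{b,c,d}
  S→S A C: FOLLOW(A) ⊇ FIRST(C) = {b}; new: +{b}
  S→S A C: FOLLOW(C) ⊇ FOLLOW(S) ⊇ {$,b,c,d}; new: +{$,b,c,d}
  S→c B: FOLLOW(B) ⊇ FOLLOW(S) ⊇ {$,b,c,d}; new: +{$,b,c,d}
  FOLLOW[S]={$,b,c,d}  FOLLOW[A]={b}  FOLLOW[B]={$,b,c,d}  FOLLOW[C]={$,b,c,d}
iter 2: done
  FOLLOW[S]={$,b,c,d}  FOLLOW[A]={b}  FOLLOW[B]={$,b,c,d}  FOLLOW[C]={$,b,c,d}

FOLLOW(A) = ["b"]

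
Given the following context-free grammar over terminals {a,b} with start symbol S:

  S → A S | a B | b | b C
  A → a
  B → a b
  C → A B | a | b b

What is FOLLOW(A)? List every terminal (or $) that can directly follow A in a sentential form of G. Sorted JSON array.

Compute FIRST by fixpoint:
round 1:
  A via A→a: +{a}
  B via B→a b: +{a}
  C via C→A B: +{a}
  C via C→b b: +{b}
  S via S→A S: +{a}
  S via S→b: +{b}
  FIRST(S)={a,b}  FIRST(A)={a}  FIRST(B)={a}  FIRST(C)={a,b}
round 2: — fixpoint
  FIRST(S)={a,b}  FIRST(A)={a}  FIRST(B)={a}  FIRST(C)={a,b}

Compute FOLLOW by fixpoint:
FOLLOW(S) := {$}
round 1:
  C→A B: FOLLOW(A) ⊇ FIRST(B) = {a}; new: +{a}
  S→A S: FOLLOW(A) ⊇ FIRST(S) = {a,b}; new: +{b}
  S→a B: FOLLOW(B) ⊇ FOLLOW(S) ⊇ {$}; new: +{$}
  S→b C: FOLLOW(C) ⊇ FOLLOW(S) ⊇ {$}; new: +{$}
  FOLLOW(S)={$}  FOLLOW(A)={a,b}  FOLLOW(B)={$}  FOLLOW(C)={$}
round 2: done
  FOLLOW(S)={$}  FOLLOW(A)={a,b}  FOLLOW(B)={$}  FOLLOW(C)={$}

FOLLOW(A) = ["a", "b"]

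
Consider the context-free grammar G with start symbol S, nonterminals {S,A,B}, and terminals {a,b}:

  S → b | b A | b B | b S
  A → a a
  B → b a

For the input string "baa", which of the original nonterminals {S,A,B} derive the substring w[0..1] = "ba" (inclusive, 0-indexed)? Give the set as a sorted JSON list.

Convert to CNF:
  S -> T1 A | T1 B | T1 S | b
  A -> T0 T0
  B -> T1 T0
  T0 -> a
  T1 -> b

CYK table (by increasing span) (cells [i..j] with 0 ≤ i ≤ j ≤ 1 only):
  cell(0,0) b: {S,T1}  orig:{S}
  cell(1,1) a: {T0}  orig:{}
  cell(0,1) ba: {B}

Original NTs in T[0,1] deriving "ba": ["B"]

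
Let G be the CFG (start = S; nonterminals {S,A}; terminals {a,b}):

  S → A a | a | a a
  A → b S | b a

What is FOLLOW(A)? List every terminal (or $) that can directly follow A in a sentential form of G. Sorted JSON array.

FIRST iteration:
iter 1:
  A via A→b S: +{b}
  S via S→A a: +{b}
  S via S→a: +{a}
  S: {a,b}  A: {b}
iter 2: (no change)
  S: {a,b}  A: {b}

FOLLOW iteration:
FOLLOW(S) := {$}
round 1:
  S→A a: FOLLOW(A) ⊇ FIRST(a) = {a}; new: +{a}
  FOLLOW(S)={$}  FOLLOW(A)={a}
round 2:
  A→b S: FOLLOW(S) ⊇ FOLLOW(A) ⊇ {a}; new: +{a}
  FOLLOW(S)={$,a}  FOLLOW(A)={a}
round 3: (no change)
  FOLLOW(S)={$,a}  FOLLOW(A)={a}

FOLLOW(A) = ["a"]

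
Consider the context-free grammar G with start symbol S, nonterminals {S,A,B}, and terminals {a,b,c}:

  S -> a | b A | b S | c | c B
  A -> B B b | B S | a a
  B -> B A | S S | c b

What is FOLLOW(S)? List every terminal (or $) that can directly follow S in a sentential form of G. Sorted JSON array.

Compute FIRST by fixpoint:
[1]
  A via A→a a: +{a}
  B via B→c b: +{c}
  S via S→a: +{a}
  S via S→b A: +{b}
  S via S→c: +{c}
  S: {a,b,c}  A: {a}  B: {c}
[2]
  A via A→B B b: +{c}
  B via B→S S: +{a,b}
  S: {a,b,c}  A: {a,c}  B: {a,b,c}
[3]
  A via A→B B b: +{b}
  S: {a,b,c}  A: {a,b,c}  B: {a,b,c}
[4] — fixpoint
  S: {a,b,c}  A: {a,b,c}  B: {a,b,c}

Compute FOLLOW by fixpoint:
initialize: $ ∈ FOLLOW(S)
round 1:
  A→B B b: FOLLOW(B) ⊇ FIRST(B) = {a,b,c}; new: +{a,b,c}
  B→B A: FOLLOW(A) ⊇ FOLLOW(B) ⊇ {a,b,c}; new: +{a,b,c}
  B→S S: FOLLOW(S) ⊇ FIRST(S) = {a,b,c}; new: +{a,b,c}
  S→b A: FOLLOW(A) ⊇ FOLLOW(S) ⊇ {$,a,b,c}; new: +{$}
  S→c B: FOLLOW(B) ⊇ FOLLOW(S) ⊇ {$,a,b,c}; new: +{$}
  S: {$,a,b,c}  A: {$,a,b,c}  B: {$,a,b,c}
round 2: (no change)
  S: {$,a,b,c}  A: {$,a,b,c}  B: {$,a,b,c}

FOLLOW(S) = ["$", "a", "b", "c"]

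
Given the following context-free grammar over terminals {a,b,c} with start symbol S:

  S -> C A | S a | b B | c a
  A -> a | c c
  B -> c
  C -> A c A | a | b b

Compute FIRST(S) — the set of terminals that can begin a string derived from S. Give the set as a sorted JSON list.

FIRST sets, iterate to fixpoint:
[1]
  A via A→a: +{a}
  A via A→c c: +{c}
  B via B→c: +{c}
  C via C→A c A: +{a,c}
  C via C→b b: +{b}
  S via S→C A: +{a,b,c}
  FIRST[S]={a,b,c}  FIRST[A]={a,c}  FIRST[B]={c}  FIRST[C]={a,b,c}
[2] (stable)
  FIRST[S]={a,b,c}  FIRST[A]={a,c}  FIRST[B]={c}  FIRST[C]={a,b,c}

FIRST(S) = ["a", "b", "c"]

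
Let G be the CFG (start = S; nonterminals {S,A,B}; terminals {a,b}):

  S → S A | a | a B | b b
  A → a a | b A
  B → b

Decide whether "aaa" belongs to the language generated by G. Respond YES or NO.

Convert to CNF:
  S -> S A | T0 B | T1 T1 | a
  A -> T0 T0 | T1 A
  B -> b
  T0 -> a
  T1 -> b

CYK table (by increasing span):
  [0..0]={S,T0}  "a"  orig:{S}
  [1..1]={S,T0}  "a"  orig:{S}
  [2..2]={S,T0}  "a"  orig:{S}
  [0..1]={A}  "aa"
  [1..2]={A}  "aa"
  [0..2]={S}  "aaa"

S ∈ T[0,2] ⇒ YES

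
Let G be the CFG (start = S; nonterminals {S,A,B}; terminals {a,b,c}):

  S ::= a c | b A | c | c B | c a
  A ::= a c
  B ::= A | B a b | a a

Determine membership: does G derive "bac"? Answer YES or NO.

Convert to CNF:
  S -> T0 T1 | T1 B | T1 T0 | T2 A | c
  A -> T0 T1
  B -> B X3 | T0 T0 | T0 T1
  T0 -> a
  T1 -> c
  T2 -> b
  X3 -> T0 T2

CYK table (by increasing span):
  cell(0,0) b: {T2}  orig:{}
  cell(1,1) a: {T0}  orig:{}
  cell(2,2) c: {S,T1}  orig:{S}
  cell(0,1) ba: ∅
  cell(1,2) ac: {A,B,S}
  cell(0,2) bac: {S}

S ∈ T[0,2] ⇒ YES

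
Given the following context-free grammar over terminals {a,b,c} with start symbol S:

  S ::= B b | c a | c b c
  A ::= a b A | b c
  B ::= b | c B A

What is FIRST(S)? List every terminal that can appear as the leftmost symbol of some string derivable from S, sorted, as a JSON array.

Compute FIRST by fixpoint:
[1]
  A via A→a b A: +{a}
  A via A→b c: +{b}
  B via B→b: +{b}
  B via B→c B A: +{c}
  S via S→B b: +{b,c}
  S: {b,c}  A: {a,b}  B: {b,c}
[2] — fixpoint
  S: {b,c}  A: {a,b}  B: {b,c}

FIRST(S) = ["b", "c"]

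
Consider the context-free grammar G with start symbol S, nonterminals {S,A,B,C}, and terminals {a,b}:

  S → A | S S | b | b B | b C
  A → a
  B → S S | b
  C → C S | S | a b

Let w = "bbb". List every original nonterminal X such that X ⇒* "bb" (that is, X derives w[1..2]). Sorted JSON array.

Convert to CNF:
  S -> S S | T1 B | T1 C | a | b
  A -> a
  B -> S S | b
  C -> C S | S S | T0 T1 | T1 B | T1 C | a | b
  T0 -> a
  T1 -> b

CYK fill, restricted to cells inside w[1..2]:
  [1..1]={B,C,S,T1}  "b"  orig:{B,C,S}
  [2..2]={B,C,S,T1}  "b"  orig:{B,C,S}
  [1..2]={B,C,S}  "bb"

Original NTs in T[1,2] deriving "bb": ["B", "C", "S"]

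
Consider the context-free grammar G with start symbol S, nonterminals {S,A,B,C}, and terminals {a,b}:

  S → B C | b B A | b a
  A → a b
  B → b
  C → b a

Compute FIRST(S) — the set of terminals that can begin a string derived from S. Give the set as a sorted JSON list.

Compute FIRST by fixpoint:
round 1:
  A via A→a b: +{a}
  B via B→b: +{b}
  C via C→b a: +{b}
  S via S→B C: +{b}
  FIRST[S]={b}  FIRST[A]={a}  FIRST[B]={b}  FIRST[C]={b}
round 2: done
  FIRST[S]={b}  FIRST[A]={a}  FIRST[B]={b}  FIRST[C]={b}

FIRST(S) = ["b"]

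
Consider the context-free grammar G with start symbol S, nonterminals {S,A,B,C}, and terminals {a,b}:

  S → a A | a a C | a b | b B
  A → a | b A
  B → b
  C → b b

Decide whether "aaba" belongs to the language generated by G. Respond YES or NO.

CNF form of G:
  S -> T0 B | T1 A | T1 T0 | T1 X2
  A -> T0 A | a
  B -> b
  C -> T0 T0
  T0 -> b
  T1 -> a
  X2 -> T1 C

CYK fill:
  T[0,0] 'a' = {A,T1}  orig:{A}
  T[1,1] 'a' = {A,T1}  orig:{A}
  T[2,2] 'b' = {B,T0}  orig:{B}
  T[3,3] 'a' = {A,T1}  orig:{A}
  T[0,1] 'aa' = {S}
  T[1,2] 'ab' = {S}
  T[2,3] 'ba' = {A}
  T[0,2] 'aab' = ∅
  T[1,3] 'aba' = {S}
  T[0,3] 'aaba' = ∅

S ∉ T[0,3] ⇒ NO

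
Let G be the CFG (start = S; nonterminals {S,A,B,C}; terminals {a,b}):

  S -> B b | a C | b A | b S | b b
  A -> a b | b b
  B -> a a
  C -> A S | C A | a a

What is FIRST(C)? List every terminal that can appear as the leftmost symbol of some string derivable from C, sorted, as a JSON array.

FIRST iteration:
round 1:
  A via A→a b: +{a}
  A via A→b b: +{b}
  B via B→a a: +{a}
  C via C→A S: +{a,b}
  S via S→B b: +{a}
  S via S→b A: +{b}
  S: {a,b}  A: {a,b}  B: {a}  C: {a,b}
round 2: (stable)
  S: {a,b}  A: {a,b}  B: {a}  C: {a,b}

FIRST(C) = ["a", "b"]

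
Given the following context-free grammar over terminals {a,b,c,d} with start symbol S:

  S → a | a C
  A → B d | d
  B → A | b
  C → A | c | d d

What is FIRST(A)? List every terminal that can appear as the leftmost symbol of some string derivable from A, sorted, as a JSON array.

FIRST iteration:
pass 1:
  A via A→d: +{d}
  B via B→A: +{d}
  B via B→b: +{b}
  C via C→A: +{d}
  C via C→c: +{c}
  S via S→a: +{a}
  FIRST(S)={a}  FIRST(A)={d}  FIRST(B)={b,d}  FIRST(C)={c,d}
pass 2:
  A via A→B d: +{b}
  C via C→A: +{b}
  FIRST(S)={a}  FIRST(A)={b,d}  FIRST(B)={b,d}  FIRST(C)={b,c,d}
pass 3: (no change)
  FIRST(S)={a}  FIRST(A)={b,d}  FIRST(B)={b,d}  FIRST(C)={b,c,d}

FIRST(A) = ["b", "d"]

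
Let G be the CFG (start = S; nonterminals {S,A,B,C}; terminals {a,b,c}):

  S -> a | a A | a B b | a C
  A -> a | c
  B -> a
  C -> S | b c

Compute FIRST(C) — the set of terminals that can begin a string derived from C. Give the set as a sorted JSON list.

FIRST sets, iterate to fixpoint:
round 1:
  A via A→a: +{a}
  A via A→c: +{c}
  B via B→a: +{a}
  C via C→b c: +{b}
  S via S→a: +{a}
  S: {a}  A: {a,c}  B: {a}  C: {b}
round 2:
  C via C→S: +{a}
  S: {a}  A: {a,c}  B: {a}  C: {a,b}
round 3: (no change)
  S: {a}  A: {a,c}  B: {a}  C: {a,b}

FIRST(C) = ["a", "b"]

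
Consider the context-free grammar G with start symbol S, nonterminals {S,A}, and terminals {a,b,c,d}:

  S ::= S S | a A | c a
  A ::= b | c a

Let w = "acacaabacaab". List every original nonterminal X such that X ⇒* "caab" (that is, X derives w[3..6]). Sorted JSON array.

Convert to CNF:
  S -> S S | T0 T1 | T1 A
  A -> T0 T1 | b
  T0 -> c
  T1 -> a

CYK fill (cells [i..j] with 3 ≤ i ≤ j ≤ 6 only):
  cell(3,3) c: {T0}  orig:{}
  cell(4,4) a: {T1}  orig:{}
  cell(5,5) a: {T1}  orig:{}
  cell(6,6) b: {A}
  cell(3,4) ca: {A,S}
  cell(4,5) aa: ∅
  cell(5,6) ab: {S}
  cell(3,5) caa: ∅
  cell(4,6) aab: ∅
  cell(3,6) caab: {S}

Original NTs in T[3,6] deriving "caab": ["S"]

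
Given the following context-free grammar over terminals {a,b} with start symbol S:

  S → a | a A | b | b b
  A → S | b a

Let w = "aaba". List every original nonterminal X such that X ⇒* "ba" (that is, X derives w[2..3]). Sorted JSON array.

Convert to CNF:
  S -> T0 A | T1 T1 | a | b
  A -> T0 A | T1 T0 | T1 T1 | a | b
  T0 -> a
  T1 -> b

CYK table (by increasing span) — only the sub-triangle for w[2..3]:
  cell(2,2) b: {A,S,T1}  orig:{A,S}
  cell(3,3) a: {A,S,T0}  orig:{A,S}
  cell(2,3) ba: {A}

Original NTs in T[2,3] deriving "ba": ["A"]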